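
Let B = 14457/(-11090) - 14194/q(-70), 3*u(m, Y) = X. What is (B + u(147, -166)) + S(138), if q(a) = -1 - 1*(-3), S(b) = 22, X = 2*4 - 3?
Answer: -235373171/33270 ≈ -7074.6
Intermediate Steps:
X = 5 (X = 8 - 3 = 5)
q(a) = 2 (q(a) = -1 + 3 = 2)
u(m, Y) = 5/3 (u(m, Y) = (⅓)*5 = 5/3)
B = -78720187/11090 (B = 14457/(-11090) - 14194/2 = 14457*(-1/11090) - 14194*½ = -14457/11090 - 7097 = -78720187/11090 ≈ -7098.3)
(B + u(147, -166)) + S(138) = (-78720187/11090 + 5/3) + 22 = -236105111/33270 + 22 = -235373171/33270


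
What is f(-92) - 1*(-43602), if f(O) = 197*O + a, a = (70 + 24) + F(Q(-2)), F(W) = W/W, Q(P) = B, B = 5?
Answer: 25573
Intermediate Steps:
Q(P) = 5
F(W) = 1
a = 95 (a = (70 + 24) + 1 = 94 + 1 = 95)
f(O) = 95 + 197*O (f(O) = 197*O + 95 = 95 + 197*O)
f(-92) - 1*(-43602) = (95 + 197*(-92)) - 1*(-43602) = (95 - 18124) + 43602 = -18029 + 43602 = 25573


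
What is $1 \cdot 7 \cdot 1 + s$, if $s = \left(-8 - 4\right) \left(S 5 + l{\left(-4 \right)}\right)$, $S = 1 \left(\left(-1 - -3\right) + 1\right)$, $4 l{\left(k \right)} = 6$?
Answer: $-191$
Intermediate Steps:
$l{\left(k \right)} = \frac{3}{2}$ ($l{\left(k \right)} = \frac{1}{4} \cdot 6 = \frac{3}{2}$)
$S = 3$ ($S = 1 \left(\left(-1 + 3\right) + 1\right) = 1 \left(2 + 1\right) = 1 \cdot 3 = 3$)
$s = -198$ ($s = \left(-8 - 4\right) \left(3 \cdot 5 + \frac{3}{2}\right) = - 12 \left(15 + \frac{3}{2}\right) = \left(-12\right) \frac{33}{2} = -198$)
$1 \cdot 7 \cdot 1 + s = 1 \cdot 7 \cdot 1 - 198 = 7 \cdot 1 - 198 = 7 - 198 = -191$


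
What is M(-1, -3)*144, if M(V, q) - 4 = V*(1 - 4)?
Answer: 1008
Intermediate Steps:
M(V, q) = 4 - 3*V (M(V, q) = 4 + V*(1 - 4) = 4 + V*(-3) = 4 - 3*V)
M(-1, -3)*144 = (4 - 3*(-1))*144 = (4 + 3)*144 = 7*144 = 1008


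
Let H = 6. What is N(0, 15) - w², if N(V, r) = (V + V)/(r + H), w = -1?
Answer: -1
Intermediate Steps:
N(V, r) = 2*V/(6 + r) (N(V, r) = (V + V)/(r + 6) = (2*V)/(6 + r) = 2*V/(6 + r))
N(0, 15) - w² = 2*0/(6 + 15) - 1*(-1)² = 2*0/21 - 1*1 = 2*0*(1/21) - 1 = 0 - 1 = -1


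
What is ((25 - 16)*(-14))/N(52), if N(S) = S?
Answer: -63/26 ≈ -2.4231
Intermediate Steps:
((25 - 16)*(-14))/N(52) = ((25 - 16)*(-14))/52 = (9*(-14))*(1/52) = -126*1/52 = -63/26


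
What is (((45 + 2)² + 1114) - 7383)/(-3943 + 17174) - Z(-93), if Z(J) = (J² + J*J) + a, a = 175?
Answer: -231189323/13231 ≈ -17473.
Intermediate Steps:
Z(J) = 175 + 2*J² (Z(J) = (J² + J*J) + 175 = (J² + J²) + 175 = 2*J² + 175 = 175 + 2*J²)
(((45 + 2)² + 1114) - 7383)/(-3943 + 17174) - Z(-93) = (((45 + 2)² + 1114) - 7383)/(-3943 + 17174) - (175 + 2*(-93)²) = ((47² + 1114) - 7383)/13231 - (175 + 2*8649) = ((2209 + 1114) - 7383)*(1/13231) - (175 + 17298) = (3323 - 7383)*(1/13231) - 1*17473 = -4060*1/13231 - 17473 = -4060/13231 - 17473 = -231189323/13231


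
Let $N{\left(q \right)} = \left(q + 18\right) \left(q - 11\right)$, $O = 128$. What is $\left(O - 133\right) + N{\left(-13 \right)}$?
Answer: $-125$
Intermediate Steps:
$N{\left(q \right)} = \left(-11 + q\right) \left(18 + q\right)$ ($N{\left(q \right)} = \left(18 + q\right) \left(-11 + q\right) = \left(-11 + q\right) \left(18 + q\right)$)
$\left(O - 133\right) + N{\left(-13 \right)} = \left(128 - 133\right) + \left(-198 + \left(-13\right)^{2} + 7 \left(-13\right)\right) = -5 - 120 = -125$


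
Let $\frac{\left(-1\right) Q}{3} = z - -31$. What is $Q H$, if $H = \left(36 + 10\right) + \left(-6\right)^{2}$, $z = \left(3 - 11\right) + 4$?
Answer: $-6642$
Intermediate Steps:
$z = -4$ ($z = -8 + 4 = -4$)
$Q = -81$ ($Q = - 3 \left(-4 - -31\right) = - 3 \left(-4 + 31\right) = \left(-3\right) 27 = -81$)
$H = 82$ ($H = 46 + 36 = 82$)
$Q H = \left(-81\right) 82 = -6642$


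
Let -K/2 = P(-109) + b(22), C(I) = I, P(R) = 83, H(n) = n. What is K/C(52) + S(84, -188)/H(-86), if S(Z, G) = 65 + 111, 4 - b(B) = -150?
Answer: -12479/1118 ≈ -11.162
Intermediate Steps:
b(B) = 154 (b(B) = 4 - 1*(-150) = 4 + 150 = 154)
S(Z, G) = 176
K = -474 (K = -2*(83 + 154) = -2*237 = -474)
K/C(52) + S(84, -188)/H(-86) = -474/52 + 176/(-86) = -474*1/52 + 176*(-1/86) = -237/26 - 88/43 = -12479/1118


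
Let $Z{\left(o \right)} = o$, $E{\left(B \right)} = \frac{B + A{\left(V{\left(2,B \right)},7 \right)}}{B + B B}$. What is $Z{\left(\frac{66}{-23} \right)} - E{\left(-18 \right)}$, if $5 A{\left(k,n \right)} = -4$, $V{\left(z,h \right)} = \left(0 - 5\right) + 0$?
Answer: $- \frac{49409}{17595} \approx -2.8081$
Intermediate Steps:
$V{\left(z,h \right)} = -5$ ($V{\left(z,h \right)} = -5 + 0 = -5$)
$A{\left(k,n \right)} = - \frac{4}{5}$ ($A{\left(k,n \right)} = \frac{1}{5} \left(-4\right) = - \frac{4}{5}$)
$E{\left(B \right)} = \frac{- \frac{4}{5} + B}{B + B^{2}}$ ($E{\left(B \right)} = \frac{B - \frac{4}{5}}{B + B B} = \frac{- \frac{4}{5} + B}{B + B^{2}}$)
$Z{\left(\frac{66}{-23} \right)} - E{\left(-18 \right)} = \frac{66}{-23} - \frac{- \frac{4}{5} - 18}{\left(-18\right) \left(1 - 18\right)} = 66 \left(- \frac{1}{23}\right) - \left(- \frac{1}{18}\right) \frac{1}{-17} \left(- \frac{94}{5}\right) = - \frac{66}{23} - \left(- \frac{1}{18}\right) \left(- \frac{1}{17}\right) \left(- \frac{94}{5}\right) = - \frac{66}{23} - - \frac{47}{765} = - \frac{66}{23} + \frac{47}{765} = - \frac{49409}{17595}$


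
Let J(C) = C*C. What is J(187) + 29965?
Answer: 64934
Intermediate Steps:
J(C) = C²
J(187) + 29965 = 187² + 29965 = 34969 + 29965 = 64934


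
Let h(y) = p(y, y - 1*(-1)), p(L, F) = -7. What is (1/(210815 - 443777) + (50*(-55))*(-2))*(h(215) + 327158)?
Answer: 419175631613849/232962 ≈ 1.7993e+9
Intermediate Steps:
h(y) = -7
(1/(210815 - 443777) + (50*(-55))*(-2))*(h(215) + 327158) = (1/(210815 - 443777) + (50*(-55))*(-2))*(-7 + 327158) = (1/(-232962) - 2750*(-2))*327151 = (-1/232962 + 5500)*327151 = (1281290999/232962)*327151 = 419175631613849/232962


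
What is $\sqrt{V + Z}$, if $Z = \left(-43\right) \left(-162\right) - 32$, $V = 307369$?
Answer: $\sqrt{314303} \approx 560.63$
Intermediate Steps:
$Z = 6934$ ($Z = 6966 - 32 = 6934$)
$\sqrt{V + Z} = \sqrt{307369 + 6934} = \sqrt{314303}$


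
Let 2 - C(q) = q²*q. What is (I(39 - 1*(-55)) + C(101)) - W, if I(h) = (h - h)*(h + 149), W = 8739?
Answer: -1039038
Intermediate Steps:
I(h) = 0 (I(h) = 0*(149 + h) = 0)
C(q) = 2 - q³ (C(q) = 2 - q²*q = 2 - q³)
(I(39 - 1*(-55)) + C(101)) - W = (0 + (2 - 1*101³)) - 1*8739 = (0 + (2 - 1*1030301)) - 8739 = (0 + (2 - 1030301)) - 8739 = (0 - 1030299) - 8739 = -1030299 - 8739 = -1039038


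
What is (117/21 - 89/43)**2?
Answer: 1110916/90601 ≈ 12.262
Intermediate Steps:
(117/21 - 89/43)**2 = (117*(1/21) - 89*1/43)**2 = (39/7 - 89/43)**2 = (1054/301)**2 = 1110916/90601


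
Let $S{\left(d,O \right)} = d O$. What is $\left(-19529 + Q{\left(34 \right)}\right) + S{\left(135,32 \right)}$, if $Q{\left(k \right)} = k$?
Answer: $-15175$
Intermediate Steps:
$S{\left(d,O \right)} = O d$
$\left(-19529 + Q{\left(34 \right)}\right) + S{\left(135,32 \right)} = \left(-19529 + 34\right) + 32 \cdot 135 = -19495 + 4320 = -15175$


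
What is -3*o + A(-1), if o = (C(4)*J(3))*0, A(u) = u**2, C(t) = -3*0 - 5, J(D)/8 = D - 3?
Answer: 1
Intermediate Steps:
J(D) = -24 + 8*D (J(D) = 8*(D - 3) = 8*(-3 + D) = -24 + 8*D)
C(t) = -5 (C(t) = 0 - 5 = -5)
o = 0 (o = -5*(-24 + 8*3)*0 = -5*(-24 + 24)*0 = -5*0*0 = 0*0 = 0)
-3*o + A(-1) = -3*0 + (-1)**2 = 0 + 1 = 1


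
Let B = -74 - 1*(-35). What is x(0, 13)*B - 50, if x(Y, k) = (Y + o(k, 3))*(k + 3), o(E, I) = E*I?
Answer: -24386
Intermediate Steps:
B = -39 (B = -74 + 35 = -39)
x(Y, k) = (3 + k)*(Y + 3*k) (x(Y, k) = (Y + k*3)*(k + 3) = (Y + 3*k)*(3 + k) = (3 + k)*(Y + 3*k))
x(0, 13)*B - 50 = (3*0 + 3*13² + 9*13 + 0*13)*(-39) - 50 = (0 + 3*169 + 117 + 0)*(-39) - 50 = (0 + 507 + 117 + 0)*(-39) - 50 = 624*(-39) - 50 = -24336 - 50 = -24386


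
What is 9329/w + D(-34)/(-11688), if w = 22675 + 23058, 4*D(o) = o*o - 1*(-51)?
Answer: 20049983/112532064 ≈ 0.17817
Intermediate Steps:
D(o) = 51/4 + o**2/4 (D(o) = (o*o - 1*(-51))/4 = (o**2 + 51)/4 = (51 + o**2)/4 = 51/4 + o**2/4)
w = 45733
9329/w + D(-34)/(-11688) = 9329/45733 + (51/4 + (1/4)*(-34)**2)/(-11688) = 9329*(1/45733) + (51/4 + (1/4)*1156)*(-1/11688) = 491/2407 + (51/4 + 289)*(-1/11688) = 491/2407 + (1207/4)*(-1/11688) = 491/2407 - 1207/46752 = 20049983/112532064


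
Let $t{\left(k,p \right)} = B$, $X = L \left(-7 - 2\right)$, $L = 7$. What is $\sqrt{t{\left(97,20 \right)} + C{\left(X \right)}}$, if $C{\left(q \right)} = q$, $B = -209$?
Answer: $4 i \sqrt{17} \approx 16.492 i$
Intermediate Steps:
$X = -63$ ($X = 7 \left(-7 - 2\right) = 7 \left(-9\right) = -63$)
$t{\left(k,p \right)} = -209$
$\sqrt{t{\left(97,20 \right)} + C{\left(X \right)}} = \sqrt{-209 - 63} = \sqrt{-272} = 4 i \sqrt{17}$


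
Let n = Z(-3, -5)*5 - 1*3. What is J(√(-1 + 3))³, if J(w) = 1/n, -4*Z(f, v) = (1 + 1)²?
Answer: -1/512 ≈ -0.0019531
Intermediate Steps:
Z(f, v) = -1 (Z(f, v) = -(1 + 1)²/4 = -¼*2² = -¼*4 = -1)
n = -8 (n = -1*5 - 1*3 = -5 - 3 = -8)
J(w) = -⅛ (J(w) = 1/(-8) = -⅛)
J(√(-1 + 3))³ = (-⅛)³ = -1/512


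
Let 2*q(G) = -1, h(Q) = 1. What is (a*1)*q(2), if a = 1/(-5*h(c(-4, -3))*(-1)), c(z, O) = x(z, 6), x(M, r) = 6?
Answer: -⅒ ≈ -0.10000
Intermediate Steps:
c(z, O) = 6
q(G) = -½ (q(G) = (½)*(-1) = -½)
a = ⅕ (a = 1/(-5*1*(-1)) = 1/(-5*(-1)) = 1/5 = ⅕ ≈ 0.20000)
(a*1)*q(2) = ((⅕)*1)*(-½) = (⅕)*(-½) = -⅒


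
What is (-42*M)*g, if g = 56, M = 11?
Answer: -25872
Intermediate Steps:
(-42*M)*g = -42*11*56 = -462*56 = -25872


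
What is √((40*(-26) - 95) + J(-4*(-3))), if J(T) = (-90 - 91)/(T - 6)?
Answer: I*√41946/6 ≈ 34.135*I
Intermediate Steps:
J(T) = -181/(-6 + T)
√((40*(-26) - 95) + J(-4*(-3))) = √((40*(-26) - 95) - 181/(-6 - 4*(-3))) = √((-1040 - 95) - 181/(-6 + 12)) = √(-1135 - 181/6) = √(-6991/6) = I*√41946/6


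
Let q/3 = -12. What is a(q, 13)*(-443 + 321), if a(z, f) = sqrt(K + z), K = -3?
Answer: -122*I*sqrt(39) ≈ -761.89*I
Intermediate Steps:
q = -36 (q = 3*(-12) = -36)
a(z, f) = sqrt(-3 + z)
a(q, 13)*(-443 + 321) = sqrt(-3 - 36)*(-443 + 321) = sqrt(-39)*(-122) = (I*sqrt(39))*(-122) = -122*I*sqrt(39)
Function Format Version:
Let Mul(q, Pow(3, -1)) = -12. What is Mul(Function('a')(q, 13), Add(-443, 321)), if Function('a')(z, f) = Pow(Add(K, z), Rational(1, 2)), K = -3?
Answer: Mul(-122, I, Pow(39, Rational(1, 2))) ≈ Mul(-761.89, I)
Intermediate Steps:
q = -36 (q = Mul(3, -12) = -36)
Function('a')(z, f) = Pow(Add(-3, z), Rational(1, 2))
Mul(Function('a')(q, 13), Add(-443, 321)) = Mul(Pow(Add(-3, -36), Rational(1, 2)), Add(-443, 321)) = Mul(Pow(-39, Rational(1, 2)), -122) = Mul(Mul(I, Pow(39, Rational(1, 2))), -122) = Mul(-122, I, Pow(39, Rational(1, 2)))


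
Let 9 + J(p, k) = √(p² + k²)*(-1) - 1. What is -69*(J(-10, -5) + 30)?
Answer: -1380 + 345*√5 ≈ -608.56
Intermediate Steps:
J(p, k) = -10 - √(k² + p²) (J(p, k) = -9 + (√(p² + k²)*(-1) - 1) = -9 + (√(k² + p²)*(-1) - 1) = -9 + (-√(k² + p²) - 1) = -9 + (-1 - √(k² + p²)) = -10 - √(k² + p²))
-69*(J(-10, -5) + 30) = -69*((-10 - √((-5)² + (-10)²)) + 30) = -69*((-10 - √(25 + 100)) + 30) = -69*((-10 - √125) + 30) = -69*((-10 - 5*√5) + 30) = -69*(20 - 5*√5) = -1380 + 345*√5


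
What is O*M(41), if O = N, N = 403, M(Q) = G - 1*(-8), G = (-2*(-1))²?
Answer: 4836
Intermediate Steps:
G = 4 (G = 2² = 4)
M(Q) = 12 (M(Q) = 4 - 1*(-8) = 4 + 8 = 12)
O = 403
O*M(41) = 403*12 = 4836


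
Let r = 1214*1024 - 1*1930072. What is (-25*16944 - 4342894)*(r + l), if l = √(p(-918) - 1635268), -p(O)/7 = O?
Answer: 3274276322384 - 4766494*I*√1628842 ≈ 3.2743e+12 - 6.0833e+9*I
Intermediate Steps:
p(O) = -7*O
r = -686936 (r = 1243136 - 1930072 = -686936)
l = I*√1628842 (l = √(-7*(-918) - 1635268) = √(6426 - 1635268) = √(-1628842) = I*√1628842 ≈ 1276.3*I)
(-25*16944 - 4342894)*(r + l) = (-25*16944 - 4342894)*(-686936 + I*√1628842) = (-423600 - 4342894)*(-686936 + I*√1628842) = -4766494*(-686936 + I*√1628842) = 3274276322384 - 4766494*I*√1628842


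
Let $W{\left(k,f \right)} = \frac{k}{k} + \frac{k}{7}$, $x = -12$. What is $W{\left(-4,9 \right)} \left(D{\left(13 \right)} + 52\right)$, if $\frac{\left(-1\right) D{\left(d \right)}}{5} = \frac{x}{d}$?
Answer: $\frac{2208}{91} \approx 24.264$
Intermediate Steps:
$W{\left(k,f \right)} = 1 + \frac{k}{7}$ ($W{\left(k,f \right)} = 1 + k \frac{1}{7} = 1 + \frac{k}{7}$)
$D{\left(d \right)} = \frac{60}{d}$ ($D{\left(d \right)} = - 5 \left(- \frac{12}{d}\right) = \frac{60}{d}$)
$W{\left(-4,9 \right)} \left(D{\left(13 \right)} + 52\right) = \left(1 + \frac{1}{7} \left(-4\right)\right) \left(\frac{60}{13} + 52\right) = \left(1 - \frac{4}{7}\right) \left(60 \cdot \frac{1}{13} + 52\right) = \frac{3 \left(\frac{60}{13} + 52\right)}{7} = \frac{3}{7} \cdot \frac{736}{13} = \frac{2208}{91}$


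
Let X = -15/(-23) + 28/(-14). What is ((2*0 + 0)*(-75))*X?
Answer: 0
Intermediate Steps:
X = -31/23 (X = -15*(-1/23) + 28*(-1/14) = 15/23 - 2 = -31/23 ≈ -1.3478)
((2*0 + 0)*(-75))*X = ((2*0 + 0)*(-75))*(-31/23) = ((0 + 0)*(-75))*(-31/23) = (0*(-75))*(-31/23) = 0*(-31/23) = 0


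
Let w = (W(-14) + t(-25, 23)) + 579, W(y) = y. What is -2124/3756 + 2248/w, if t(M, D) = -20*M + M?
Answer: 64943/40690 ≈ 1.5960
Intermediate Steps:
t(M, D) = -19*M
w = 1040 (w = (-14 - 19*(-25)) + 579 = (-14 + 475) + 579 = 461 + 579 = 1040)
-2124/3756 + 2248/w = -2124/3756 + 2248/1040 = -2124*1/3756 + 2248*(1/1040) = -177/313 + 281/130 = 64943/40690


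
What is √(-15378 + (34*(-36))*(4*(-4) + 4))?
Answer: I*√690 ≈ 26.268*I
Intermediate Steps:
√(-15378 + (34*(-36))*(4*(-4) + 4)) = √(-15378 - 1224*(-16 + 4)) = √(-15378 - 1224*(-12)) = √(-15378 + 14688) = √(-690) = I*√690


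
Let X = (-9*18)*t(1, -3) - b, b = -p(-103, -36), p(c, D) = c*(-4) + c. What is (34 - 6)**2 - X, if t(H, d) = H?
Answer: 637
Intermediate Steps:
p(c, D) = -3*c (p(c, D) = -4*c + c = -3*c)
b = -309 (b = -(-3)*(-103) = -1*309 = -309)
X = 147 (X = -9*18*1 - 1*(-309) = -162*1 + 309 = -162 + 309 = 147)
(34 - 6)**2 - X = (34 - 6)**2 - 1*147 = 28**2 - 147 = 784 - 147 = 637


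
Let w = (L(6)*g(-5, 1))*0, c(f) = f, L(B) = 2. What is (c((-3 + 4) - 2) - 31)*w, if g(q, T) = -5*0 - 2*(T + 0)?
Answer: 0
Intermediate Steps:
g(q, T) = -2*T (g(q, T) = 0 - 2*T = -2*T)
w = 0 (w = (2*(-2*1))*0 = (2*(-2))*0 = -4*0 = 0)
(c((-3 + 4) - 2) - 31)*w = (((-3 + 4) - 2) - 31)*0 = ((1 - 2) - 31)*0 = (-1 - 31)*0 = -32*0 = 0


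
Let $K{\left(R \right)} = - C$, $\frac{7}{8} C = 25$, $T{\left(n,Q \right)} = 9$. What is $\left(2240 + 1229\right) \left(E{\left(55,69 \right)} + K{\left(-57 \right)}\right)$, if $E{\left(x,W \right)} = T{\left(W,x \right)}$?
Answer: $- \frac{475253}{7} \approx -67893.0$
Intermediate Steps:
$E{\left(x,W \right)} = 9$
$C = \frac{200}{7}$ ($C = \frac{8}{7} \cdot 25 = \frac{200}{7} \approx 28.571$)
$K{\left(R \right)} = - \frac{200}{7}$ ($K{\left(R \right)} = \left(-1\right) \frac{200}{7} = - \frac{200}{7}$)
$\left(2240 + 1229\right) \left(E{\left(55,69 \right)} + K{\left(-57 \right)}\right) = \left(2240 + 1229\right) \left(9 - \frac{200}{7}\right) = 3469 \left(- \frac{137}{7}\right) = - \frac{475253}{7}$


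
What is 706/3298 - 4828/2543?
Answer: -7063693/4193407 ≈ -1.6845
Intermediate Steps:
706/3298 - 4828/2543 = 706*(1/3298) - 4828*1/2543 = 353/1649 - 4828/2543 = -7063693/4193407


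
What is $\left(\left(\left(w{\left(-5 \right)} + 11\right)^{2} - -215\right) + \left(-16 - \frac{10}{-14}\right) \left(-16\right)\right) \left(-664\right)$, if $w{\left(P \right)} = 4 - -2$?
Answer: $- \frac{3479360}{7} \approx -4.9705 \cdot 10^{5}$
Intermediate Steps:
$w{\left(P \right)} = 6$ ($w{\left(P \right)} = 4 + 2 = 6$)
$\left(\left(\left(w{\left(-5 \right)} + 11\right)^{2} - -215\right) + \left(-16 - \frac{10}{-14}\right) \left(-16\right)\right) \left(-664\right) = \left(\left(\left(6 + 11\right)^{2} - -215\right) + \left(-16 - \frac{10}{-14}\right) \left(-16\right)\right) \left(-664\right) = \left(\left(17^{2} + 215\right) + \left(-16 - - \frac{5}{7}\right) \left(-16\right)\right) \left(-664\right) = \left(\left(289 + 215\right) + \left(-16 + \frac{5}{7}\right) \left(-16\right)\right) \left(-664\right) = \left(504 - - \frac{1712}{7}\right) \left(-664\right) = \left(504 + \frac{1712}{7}\right) \left(-664\right) = \frac{5240}{7} \left(-664\right) = - \frac{3479360}{7}$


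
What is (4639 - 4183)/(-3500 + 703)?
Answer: -456/2797 ≈ -0.16303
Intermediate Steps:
(4639 - 4183)/(-3500 + 703) = 456/(-2797) = 456*(-1/2797) = -456/2797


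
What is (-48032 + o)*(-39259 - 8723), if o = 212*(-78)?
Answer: 3098101776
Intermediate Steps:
o = -16536
(-48032 + o)*(-39259 - 8723) = (-48032 - 16536)*(-39259 - 8723) = -64568*(-47982) = 3098101776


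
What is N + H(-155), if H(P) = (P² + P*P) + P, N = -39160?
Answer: 8735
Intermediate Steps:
H(P) = P + 2*P² (H(P) = (P² + P²) + P = 2*P² + P = P + 2*P²)
N + H(-155) = -39160 - 155*(1 + 2*(-155)) = -39160 - 155*(1 - 310) = -39160 - 155*(-309) = -39160 + 47895 = 8735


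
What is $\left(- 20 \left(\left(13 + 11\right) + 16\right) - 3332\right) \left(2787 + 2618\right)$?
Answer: $-22333460$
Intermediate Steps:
$\left(- 20 \left(\left(13 + 11\right) + 16\right) - 3332\right) \left(2787 + 2618\right) = \left(- 20 \left(24 + 16\right) - 3332\right) 5405 = \left(\left(-20\right) 40 - 3332\right) 5405 = \left(-800 - 3332\right) 5405 = \left(-4132\right) 5405 = -22333460$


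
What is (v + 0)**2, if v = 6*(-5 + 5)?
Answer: 0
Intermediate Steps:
v = 0 (v = 6*0 = 0)
(v + 0)**2 = (0 + 0)**2 = 0**2 = 0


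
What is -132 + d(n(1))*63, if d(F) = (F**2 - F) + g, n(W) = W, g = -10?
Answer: -762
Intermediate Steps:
d(F) = -10 + F**2 - F (d(F) = (F**2 - F) - 10 = -10 + F**2 - F)
-132 + d(n(1))*63 = -132 + (-10 + 1**2 - 1*1)*63 = -132 + (-10 + 1 - 1)*63 = -132 - 10*63 = -132 - 630 = -762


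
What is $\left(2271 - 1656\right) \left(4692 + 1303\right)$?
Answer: $3686925$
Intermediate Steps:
$\left(2271 - 1656\right) \left(4692 + 1303\right) = 615 \cdot 5995 = 3686925$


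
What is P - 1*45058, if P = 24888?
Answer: -20170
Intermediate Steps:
P - 1*45058 = 24888 - 1*45058 = 24888 - 45058 = -20170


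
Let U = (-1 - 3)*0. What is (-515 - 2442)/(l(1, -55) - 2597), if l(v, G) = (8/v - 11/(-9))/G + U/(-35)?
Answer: 1463715/1285598 ≈ 1.1385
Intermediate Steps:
U = 0 (U = -4*0 = 0)
l(v, G) = (11/9 + 8/v)/G (l(v, G) = (8/v - 11/(-9))/G + 0/(-35) = (8/v - 11*(-⅑))/G + 0*(-1/35) = (8/v + 11/9)/G + 0 = (11/9 + 8/v)/G + 0 = (11/9 + 8/v)/G)
(-515 - 2442)/(l(1, -55) - 2597) = (-515 - 2442)/((⅑)*(72 + 11*1)/(-55*1) - 2597) = -2957/((⅑)*(-1/55)*1*(72 + 11) - 2597) = -2957/((⅑)*(-1/55)*1*83 - 2597) = -2957/(-83/495 - 2597) = -2957/(-1285598/495) = -2957*(-495/1285598) = 1463715/1285598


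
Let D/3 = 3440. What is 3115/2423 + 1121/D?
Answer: 34862983/25005360 ≈ 1.3942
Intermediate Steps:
D = 10320 (D = 3*3440 = 10320)
3115/2423 + 1121/D = 3115/2423 + 1121/10320 = 34862983/25005360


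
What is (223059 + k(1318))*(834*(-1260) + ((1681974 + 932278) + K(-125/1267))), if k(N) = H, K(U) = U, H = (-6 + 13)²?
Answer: 441941893047932/1267 ≈ 3.4881e+11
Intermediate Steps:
H = 49 (H = 7² = 49)
k(N) = 49
(223059 + k(1318))*(834*(-1260) + ((1681974 + 932278) + K(-125/1267))) = (223059 + 49)*(834*(-1260) + ((1681974 + 932278) - 125/1267)) = 223108*(-1050840 + (2614252 - 125*1/1267)) = 223108*(-1050840 + (2614252 - 125/1267)) = 223108*(-1050840 + 3312257159/1267) = 223108*(1980842879/1267) = 441941893047932/1267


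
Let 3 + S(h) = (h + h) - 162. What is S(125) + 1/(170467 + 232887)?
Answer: 34285091/403354 ≈ 85.000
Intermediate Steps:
S(h) = -165 + 2*h (S(h) = -3 + ((h + h) - 162) = -3 + (2*h - 162) = -3 + (-162 + 2*h) = -165 + 2*h)
S(125) + 1/(170467 + 232887) = (-165 + 2*125) + 1/(170467 + 232887) = (-165 + 250) + 1/403354 = 85 + 1/403354 = 34285091/403354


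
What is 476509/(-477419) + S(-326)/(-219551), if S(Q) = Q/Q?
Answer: -104618504878/104817818869 ≈ -0.99810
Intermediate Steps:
S(Q) = 1
476509/(-477419) + S(-326)/(-219551) = 476509/(-477419) + 1/(-219551) = 476509*(-1/477419) + 1*(-1/219551) = -476509/477419 - 1/219551 = -104618504878/104817818869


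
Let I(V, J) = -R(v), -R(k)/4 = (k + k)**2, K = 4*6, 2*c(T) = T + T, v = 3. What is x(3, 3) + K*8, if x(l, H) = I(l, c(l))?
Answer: 336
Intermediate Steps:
c(T) = T (c(T) = (T + T)/2 = (2*T)/2 = T)
K = 24
R(k) = -16*k**2 (R(k) = -4*(k + k)**2 = -4*4*k**2 = -16*k**2)
I(V, J) = 144 (I(V, J) = -(-16)*3**2 = -(-16)*9 = -1*(-144) = 144)
x(l, H) = 144
x(3, 3) + K*8 = 144 + 24*8 = 144 + 192 = 336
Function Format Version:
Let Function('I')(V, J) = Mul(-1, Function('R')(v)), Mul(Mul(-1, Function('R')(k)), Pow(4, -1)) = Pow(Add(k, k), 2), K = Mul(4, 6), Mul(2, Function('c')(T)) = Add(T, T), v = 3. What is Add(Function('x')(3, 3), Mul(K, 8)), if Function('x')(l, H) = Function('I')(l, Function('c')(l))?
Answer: 336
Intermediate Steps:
Function('c')(T) = T (Function('c')(T) = Mul(Rational(1, 2), Add(T, T)) = Mul(Rational(1, 2), Mul(2, T)) = T)
K = 24
Function('R')(k) = Mul(-16, Pow(k, 2)) (Function('R')(k) = Mul(-4, Pow(Add(k, k), 2)) = Mul(-4, Pow(Mul(2, k), 2)) = Mul(-4, Mul(4, Pow(k, 2))) = Mul(-16, Pow(k, 2)))
Function('I')(V, J) = 144 (Function('I')(V, J) = Mul(-1, Mul(-16, Pow(3, 2))) = Mul(-1, Mul(-16, 9)) = Mul(-1, -144) = 144)
Function('x')(l, H) = 144
Add(Function('x')(3, 3), Mul(K, 8)) = Add(144, Mul(24, 8)) = Add(144, 192) = 336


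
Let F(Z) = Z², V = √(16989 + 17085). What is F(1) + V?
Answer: 1 + 3*√3786 ≈ 185.59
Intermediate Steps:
V = 3*√3786 (V = √34074 = 3*√3786 ≈ 184.59)
F(1) + V = 1² + 3*√3786 = 1 + 3*√3786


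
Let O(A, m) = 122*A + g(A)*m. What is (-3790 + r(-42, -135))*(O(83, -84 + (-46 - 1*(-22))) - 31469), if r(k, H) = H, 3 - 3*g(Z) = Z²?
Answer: -889220525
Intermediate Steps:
g(Z) = 1 - Z²/3
O(A, m) = 122*A + m*(1 - A²/3) (O(A, m) = 122*A + (1 - A²/3)*m = 122*A + m*(1 - A²/3))
(-3790 + r(-42, -135))*(O(83, -84 + (-46 - 1*(-22))) - 31469) = (-3790 - 135)*((122*83 - (-84 + (-46 - 1*(-22)))*(-3 + 83²)/3) - 31469) = -3925*((10126 - (-84 + (-46 + 22))*(-3 + 6889)/3) - 31469) = -3925*((10126 - ⅓*(-84 - 24)*6886) - 31469) = -3925*((10126 - ⅓*(-108)*6886) - 31469) = -3925*((10126 + 247896) - 31469) = -3925*(258022 - 31469) = -3925*226553 = -889220525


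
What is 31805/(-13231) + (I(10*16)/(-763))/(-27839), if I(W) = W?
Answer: -675572881425/281041748267 ≈ -2.4038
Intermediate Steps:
31805/(-13231) + (I(10*16)/(-763))/(-27839) = 31805/(-13231) + ((10*16)/(-763))/(-27839) = 31805*(-1/13231) + (160*(-1/763))*(-1/27839) = -31805/13231 - 160/763*(-1/27839) = -31805/13231 + 160/21241157 = -675572881425/281041748267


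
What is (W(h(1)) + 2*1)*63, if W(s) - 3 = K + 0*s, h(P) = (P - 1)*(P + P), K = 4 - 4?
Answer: 315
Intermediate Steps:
K = 0
h(P) = 2*P*(-1 + P) (h(P) = (-1 + P)*(2*P) = 2*P*(-1 + P))
W(s) = 3 (W(s) = 3 + (0 + 0*s) = 3 + (0 + 0) = 3 + 0 = 3)
(W(h(1)) + 2*1)*63 = (3 + 2*1)*63 = (3 + 2)*63 = 5*63 = 315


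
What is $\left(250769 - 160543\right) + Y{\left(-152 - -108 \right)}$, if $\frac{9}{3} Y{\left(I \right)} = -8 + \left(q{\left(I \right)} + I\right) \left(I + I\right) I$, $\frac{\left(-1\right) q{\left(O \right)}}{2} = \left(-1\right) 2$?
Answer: $\frac{115790}{3} \approx 38597.0$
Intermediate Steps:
$q{\left(O \right)} = 4$ ($q{\left(O \right)} = - 2 \left(\left(-1\right) 2\right) = \left(-2\right) \left(-2\right) = 4$)
$Y{\left(I \right)} = - \frac{8}{3} + \frac{2 I^{2} \left(4 + I\right)}{3}$ ($Y{\left(I \right)} = \frac{-8 + \left(4 + I\right) \left(I + I\right) I}{3} = \frac{-8 + \left(4 + I\right) 2 I I}{3} = \frac{-8 + 2 I \left(4 + I\right) I}{3} = \frac{-8 + 2 I^{2} \left(4 + I\right)}{3} = - \frac{8}{3} + \frac{2 I^{2} \left(4 + I\right)}{3}$)
$\left(250769 - 160543\right) + Y{\left(-152 - -108 \right)} = \left(250769 - 160543\right) + \left(- \frac{8}{3} + \frac{2 \left(-152 - -108\right)^{3}}{3} + \frac{8 \left(-152 - -108\right)^{2}}{3}\right) = 90226 + \left(- \frac{8}{3} + \frac{2 \left(-152 + 108\right)^{3}}{3} + \frac{8 \left(-152 + 108\right)^{2}}{3}\right) = 90226 + \left(- \frac{8}{3} + \frac{2 \left(-44\right)^{3}}{3} + \frac{8 \left(-44\right)^{2}}{3}\right) = 90226 + \left(- \frac{8}{3} + \frac{2}{3} \left(-85184\right) + \frac{8}{3} \cdot 1936\right) = 90226 - \frac{154888}{3} = \frac{115790}{3}$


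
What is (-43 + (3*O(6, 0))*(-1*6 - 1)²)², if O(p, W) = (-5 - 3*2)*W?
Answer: 1849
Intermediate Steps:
O(p, W) = -11*W (O(p, W) = (-5 - 6)*W = -11*W)
(-43 + (3*O(6, 0))*(-1*6 - 1)²)² = (-43 + (3*(-11*0))*(-1*6 - 1)²)² = (-43 + (3*0)*(-6 - 1)²)² = (-43 + 0*(-7)²)² = (-43 + 0*49)² = (-43 + 0)² = (-43)² = 1849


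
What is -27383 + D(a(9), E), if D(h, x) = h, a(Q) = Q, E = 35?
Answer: -27374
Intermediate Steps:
-27383 + D(a(9), E) = -27383 + 9 = -27374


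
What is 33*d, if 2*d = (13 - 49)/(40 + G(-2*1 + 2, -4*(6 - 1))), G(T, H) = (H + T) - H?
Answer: -297/20 ≈ -14.850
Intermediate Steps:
G(T, H) = T
d = -9/20 (d = ((13 - 49)/(40 + (-2*1 + 2)))/2 = (-36/(40 + (-2 + 2)))/2 = (-36/(40 + 0))/2 = (-36/40)/2 = (-36*1/40)/2 = (1/2)*(-9/10) = -9/20 ≈ -0.45000)
33*d = 33*(-9/20) = -297/20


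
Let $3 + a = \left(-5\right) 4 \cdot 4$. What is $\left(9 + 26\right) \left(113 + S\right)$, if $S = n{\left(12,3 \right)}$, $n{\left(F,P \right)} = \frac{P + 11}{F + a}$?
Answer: $\frac{280315}{71} \approx 3948.1$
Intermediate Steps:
$a = -83$ ($a = -3 + \left(-5\right) 4 \cdot 4 = -3 - 80 = -83$)
$n{\left(F,P \right)} = \frac{11 + P}{-83 + F}$ ($n{\left(F,P \right)} = \frac{P + 11}{F - 83} = \frac{11 + P}{-83 + F}$)
$S = - \frac{14}{71}$ ($S = \frac{11 + 3}{-83 + 12} = \frac{1}{-71} \cdot 14 = \left(- \frac{1}{71}\right) 14 = - \frac{14}{71} \approx -0.19718$)
$\left(9 + 26\right) \left(113 + S\right) = \left(9 + 26\right) \left(113 - \frac{14}{71}\right) = 35 \cdot \frac{8009}{71} = \frac{280315}{71}$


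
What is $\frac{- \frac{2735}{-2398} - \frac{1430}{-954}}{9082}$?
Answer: $\frac{3019165}{10388409372} \approx 0.00029063$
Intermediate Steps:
$\frac{- \frac{2735}{-2398} - \frac{1430}{-954}}{9082} = \left(\left(-2735\right) \left(- \frac{1}{2398}\right) - - \frac{715}{477}\right) \frac{1}{9082} = \left(\frac{2735}{2398} + \frac{715}{477}\right) \frac{1}{9082} = \frac{3019165}{1143846} \cdot \frac{1}{9082} = \frac{3019165}{10388409372}$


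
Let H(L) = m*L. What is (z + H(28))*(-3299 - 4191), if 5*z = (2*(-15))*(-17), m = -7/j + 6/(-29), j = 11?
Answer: -187294940/319 ≈ -5.8713e+5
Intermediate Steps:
m = -269/319 (m = -7/11 + 6/(-29) = -7*1/11 + 6*(-1/29) = -7/11 - 6/29 = -269/319 ≈ -0.84326)
z = 102 (z = ((2*(-15))*(-17))/5 = (-30*(-17))/5 = (1/5)*510 = 102)
H(L) = -269*L/319
(z + H(28))*(-3299 - 4191) = (102 - 269/319*28)*(-3299 - 4191) = (102 - 7532/319)*(-7490) = (25006/319)*(-7490) = -187294940/319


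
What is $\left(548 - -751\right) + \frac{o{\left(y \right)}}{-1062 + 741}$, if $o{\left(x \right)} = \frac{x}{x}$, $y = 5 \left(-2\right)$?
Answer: $\frac{416978}{321} \approx 1299.0$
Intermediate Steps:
$y = -10$
$o{\left(x \right)} = 1$
$\left(548 - -751\right) + \frac{o{\left(y \right)}}{-1062 + 741} = \left(548 - -751\right) + \frac{1}{-1062 + 741} \cdot 1 = \left(548 + 751\right) + \frac{1}{-321} \cdot 1 = 1299 - \frac{1}{321} = \frac{416978}{321}$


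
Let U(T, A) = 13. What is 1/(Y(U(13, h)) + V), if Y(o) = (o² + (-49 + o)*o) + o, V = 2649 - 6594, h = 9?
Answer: -1/4231 ≈ -0.00023635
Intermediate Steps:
V = -3945
Y(o) = o + o² + o*(-49 + o) (Y(o) = (o² + o*(-49 + o)) + o = o + o² + o*(-49 + o))
1/(Y(U(13, h)) + V) = 1/(2*13*(-24 + 13) - 3945) = 1/(2*13*(-11) - 3945) = 1/(-286 - 3945) = 1/(-4231) = -1/4231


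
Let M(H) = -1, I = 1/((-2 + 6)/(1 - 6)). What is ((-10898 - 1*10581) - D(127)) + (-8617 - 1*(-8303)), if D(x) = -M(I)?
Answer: -21794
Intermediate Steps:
I = -5/4 (I = 1/(4/(-5)) = 1/(4*(-1/5)) = 1/(-4/5) = -5/4 ≈ -1.2500)
D(x) = 1 (D(x) = -1*(-1) = 1)
((-10898 - 1*10581) - D(127)) + (-8617 - 1*(-8303)) = ((-10898 - 1*10581) - 1*1) + (-8617 - 1*(-8303)) = ((-10898 - 10581) - 1) + (-8617 + 8303) = (-21479 - 1) - 314 = -21480 - 314 = -21794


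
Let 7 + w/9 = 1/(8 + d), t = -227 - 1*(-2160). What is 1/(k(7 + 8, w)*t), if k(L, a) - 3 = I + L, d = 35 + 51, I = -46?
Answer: -1/54124 ≈ -1.8476e-5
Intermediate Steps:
d = 86
t = 1933 (t = -227 + 2160 = 1933)
w = -5913/94 (w = -63 + 9/(8 + 86) = -63 + 9/94 = -5913/94 ≈ -62.904)
k(L, a) = -43 + L (k(L, a) = 3 + (-46 + L) = -43 + L)
1/(k(7 + 8, w)*t) = 1/((-43 + (7 + 8))*1933) = (1/1933)/(-43 + 15) = (1/1933)/(-28) = -1/28*1/1933 = -1/54124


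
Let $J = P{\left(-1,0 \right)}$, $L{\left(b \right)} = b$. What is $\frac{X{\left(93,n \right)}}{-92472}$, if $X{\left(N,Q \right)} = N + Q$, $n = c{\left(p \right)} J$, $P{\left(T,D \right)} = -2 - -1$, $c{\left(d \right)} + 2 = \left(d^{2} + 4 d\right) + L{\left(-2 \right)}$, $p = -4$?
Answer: $- \frac{97}{92472} \approx -0.001049$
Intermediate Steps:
$c{\left(d \right)} = -4 + d^{2} + 4 d$ ($c{\left(d \right)} = -2 - \left(2 - d^{2} - 4 d\right) = -2 + \left(-2 + d^{2} + 4 d\right) = -4 + d^{2} + 4 d$)
$P{\left(T,D \right)} = -1$ ($P{\left(T,D \right)} = -2 + 1 = -1$)
$J = -1$
$n = 4$ ($n = \left(-4 + \left(-4\right)^{2} + 4 \left(-4\right)\right) \left(-1\right) = \left(-4 + 16 - 16\right) \left(-1\right) = \left(-4\right) \left(-1\right) = 4$)
$\frac{X{\left(93,n \right)}}{-92472} = \frac{93 + 4}{-92472} = 97 \left(- \frac{1}{92472}\right) = - \frac{97}{92472}$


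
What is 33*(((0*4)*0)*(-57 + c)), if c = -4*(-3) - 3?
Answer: 0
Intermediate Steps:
c = 9 (c = 12 - 3 = 9)
33*(((0*4)*0)*(-57 + c)) = 33*(((0*4)*0)*(-57 + 9)) = 33*((0*0)*(-48)) = 33*(0*(-48)) = 33*0 = 0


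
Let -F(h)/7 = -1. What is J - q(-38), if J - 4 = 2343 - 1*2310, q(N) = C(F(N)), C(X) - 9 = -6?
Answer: 34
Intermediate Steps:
F(h) = 7 (F(h) = -7*(-1) = 7)
C(X) = 3 (C(X) = 9 - 6 = 3)
q(N) = 3
J = 37 (J = 4 + (2343 - 1*2310) = 4 + (2343 - 2310) = 4 + 33 = 37)
J - q(-38) = 37 - 1*3 = 37 - 3 = 34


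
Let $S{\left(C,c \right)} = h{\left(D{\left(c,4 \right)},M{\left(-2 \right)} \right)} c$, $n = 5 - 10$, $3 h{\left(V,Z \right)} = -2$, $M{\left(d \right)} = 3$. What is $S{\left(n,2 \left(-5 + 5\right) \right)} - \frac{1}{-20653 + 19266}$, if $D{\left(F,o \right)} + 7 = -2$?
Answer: $\frac{1}{1387} \approx 0.00072098$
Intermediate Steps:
$D{\left(F,o \right)} = -9$ ($D{\left(F,o \right)} = -7 - 2 = -9$)
$h{\left(V,Z \right)} = - \frac{2}{3}$ ($h{\left(V,Z \right)} = \frac{1}{3} \left(-2\right) = - \frac{2}{3}$)
$n = -5$ ($n = 5 - 10 = -5$)
$S{\left(C,c \right)} = - \frac{2 c}{3}$
$S{\left(n,2 \left(-5 + 5\right) \right)} - \frac{1}{-20653 + 19266} = - \frac{2 \cdot 2 \left(-5 + 5\right)}{3} - \frac{1}{-20653 + 19266} = - \frac{2 \cdot 2 \cdot 0}{3} - \frac{1}{-1387} = \left(- \frac{2}{3}\right) 0 - - \frac{1}{1387} = 0 + \frac{1}{1387} = \frac{1}{1387}$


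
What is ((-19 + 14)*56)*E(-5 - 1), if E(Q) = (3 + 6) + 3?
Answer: -3360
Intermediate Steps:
E(Q) = 12 (E(Q) = 9 + 3 = 12)
((-19 + 14)*56)*E(-5 - 1) = ((-19 + 14)*56)*12 = -5*56*12 = -280*12 = -3360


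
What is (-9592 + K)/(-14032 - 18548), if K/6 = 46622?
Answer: -13507/1629 ≈ -8.2916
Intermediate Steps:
K = 279732 (K = 6*46622 = 279732)
(-9592 + K)/(-14032 - 18548) = (-9592 + 279732)/(-14032 - 18548) = 270140/(-32580) = 270140*(-1/32580) = -13507/1629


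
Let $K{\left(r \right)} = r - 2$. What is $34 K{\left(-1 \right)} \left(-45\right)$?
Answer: $4590$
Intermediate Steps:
$K{\left(r \right)} = -2 + r$ ($K{\left(r \right)} = r - 2 = -2 + r$)
$34 K{\left(-1 \right)} \left(-45\right) = 34 \left(-2 - 1\right) \left(-45\right) = 34 \left(-3\right) \left(-45\right) = \left(-102\right) \left(-45\right) = 4590$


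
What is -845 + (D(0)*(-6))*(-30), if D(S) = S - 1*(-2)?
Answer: -485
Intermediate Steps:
D(S) = 2 + S (D(S) = S + 2 = 2 + S)
-845 + (D(0)*(-6))*(-30) = -845 + ((2 + 0)*(-6))*(-30) = -845 + (2*(-6))*(-30) = -845 - 12*(-30) = -845 + 360 = -485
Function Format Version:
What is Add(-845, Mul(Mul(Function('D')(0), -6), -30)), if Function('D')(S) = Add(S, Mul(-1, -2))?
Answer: -485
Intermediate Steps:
Function('D')(S) = Add(2, S) (Function('D')(S) = Add(S, 2) = Add(2, S))
Add(-845, Mul(Mul(Function('D')(0), -6), -30)) = Add(-845, Mul(Mul(Add(2, 0), -6), -30)) = Add(-845, Mul(Mul(2, -6), -30)) = Add(-845, Mul(-12, -30)) = Add(-845, 360) = -485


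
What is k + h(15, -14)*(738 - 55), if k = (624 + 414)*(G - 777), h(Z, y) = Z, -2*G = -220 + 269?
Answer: -821712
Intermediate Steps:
G = -49/2 (G = -(-220 + 269)/2 = -1/2*49 = -49/2 ≈ -24.500)
k = -831957 (k = (624 + 414)*(-49/2 - 777) = 1038*(-1603/2) = -831957)
k + h(15, -14)*(738 - 55) = -831957 + 15*(738 - 55) = -831957 + 15*683 = -831957 + 10245 = -821712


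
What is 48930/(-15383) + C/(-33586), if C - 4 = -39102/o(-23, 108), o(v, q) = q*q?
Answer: -3194717000317/1004374283472 ≈ -3.1808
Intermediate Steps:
o(v, q) = q²
C = 1259/1944 (C = 4 - 39102/(108²) = 4 - 39102/11664 = 4 - 39102*1/11664 = 4 - 6517/1944 = 1259/1944 ≈ 0.64763)
48930/(-15383) + C/(-33586) = 48930/(-15383) + (1259/1944)/(-33586) = 48930*(-1/15383) + (1259/1944)*(-1/33586) = -48930/15383 - 1259/65291184 = -3194717000317/1004374283472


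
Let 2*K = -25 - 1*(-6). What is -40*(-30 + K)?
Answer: 1580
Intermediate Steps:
K = -19/2 (K = (-25 - 1*(-6))/2 = (-25 + 6)/2 = (½)*(-19) = -19/2 ≈ -9.5000)
-40*(-30 + K) = -40*(-30 - 19/2) = -40*(-79/2) = 1580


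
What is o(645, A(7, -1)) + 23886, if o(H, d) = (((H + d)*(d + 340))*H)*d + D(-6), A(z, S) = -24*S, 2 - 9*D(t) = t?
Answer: 33926864102/9 ≈ 3.7697e+9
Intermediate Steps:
D(t) = 2/9 - t/9
o(H, d) = 8/9 + H*d*(340 + d)*(H + d) (o(H, d) = (((H + d)*(d + 340))*H)*d + (2/9 - 1/9*(-6)) = (((H + d)*(340 + d))*H)*d + (2/9 + 2/3) = (((340 + d)*(H + d))*H)*d + 8/9 = (H*(340 + d)*(H + d))*d + 8/9 = H*d*(340 + d)*(H + d) + 8/9 = 8/9 + H*d*(340 + d)*(H + d))
o(645, A(7, -1)) + 23886 = (8/9 + 645*(-24*(-1))**3 + 645**2*(-24*(-1))**2 + 340*645*(-24*(-1))**2 + 340*(-24*(-1))*645**2) + 23886 = (8/9 + 645*24**3 + 416025*24**2 + 340*645*24**2 + 340*24*416025) + 23886 = (8/9 + 645*13824 + 416025*576 + 340*645*576 + 3394764000) + 23886 = (8/9 + 8916480 + 239630400 + 126316800 + 3394764000) + 23886 = 33926649128/9 + 23886 = 33926864102/9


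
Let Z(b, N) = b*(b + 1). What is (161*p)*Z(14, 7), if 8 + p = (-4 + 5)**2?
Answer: -236670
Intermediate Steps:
Z(b, N) = b*(1 + b)
p = -7 (p = -8 + (-4 + 5)**2 = -8 + 1**2 = -8 + 1 = -7)
(161*p)*Z(14, 7) = (161*(-7))*(14*(1 + 14)) = -15778*15 = -1127*210 = -236670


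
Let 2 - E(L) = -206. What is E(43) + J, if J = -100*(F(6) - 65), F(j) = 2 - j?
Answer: 7108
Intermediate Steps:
J = 6900 (J = -100*((2 - 1*6) - 65) = -100*((2 - 6) - 65) = -100*(-4 - 65) = -100*(-69) = 6900)
E(L) = 208 (E(L) = 2 - 1*(-206) = 2 + 206 = 208)
E(43) + J = 208 + 6900 = 7108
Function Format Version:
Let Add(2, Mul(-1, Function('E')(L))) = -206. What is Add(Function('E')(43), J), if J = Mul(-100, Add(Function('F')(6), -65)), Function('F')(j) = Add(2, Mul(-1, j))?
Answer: 7108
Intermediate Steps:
J = 6900 (J = Mul(-100, Add(Add(2, Mul(-1, 6)), -65)) = Mul(-100, Add(Add(2, -6), -65)) = Mul(-100, Add(-4, -65)) = Mul(-100, -69) = 6900)
Function('E')(L) = 208 (Function('E')(L) = Add(2, Mul(-1, -206)) = Add(2, 206) = 208)
Add(Function('E')(43), J) = Add(208, 6900) = 7108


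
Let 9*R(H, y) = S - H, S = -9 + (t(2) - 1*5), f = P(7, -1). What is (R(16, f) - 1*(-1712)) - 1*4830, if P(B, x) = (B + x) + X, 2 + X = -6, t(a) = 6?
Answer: -9362/3 ≈ -3120.7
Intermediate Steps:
X = -8 (X = -2 - 6 = -8)
P(B, x) = -8 + B + x (P(B, x) = (B + x) - 8 = -8 + B + x)
f = -2 (f = -8 + 7 - 1 = -2)
S = -8 (S = -9 + (6 - 1*5) = -9 + (6 - 5) = -9 + 1 = -8)
R(H, y) = -8/9 - H/9 (R(H, y) = (-8 - H)/9 = -8/9 - H/9)
(R(16, f) - 1*(-1712)) - 1*4830 = ((-8/9 - ⅑*16) - 1*(-1712)) - 1*4830 = ((-8/9 - 16/9) + 1712) - 4830 = (-8/3 + 1712) - 4830 = 5128/3 - 4830 = -9362/3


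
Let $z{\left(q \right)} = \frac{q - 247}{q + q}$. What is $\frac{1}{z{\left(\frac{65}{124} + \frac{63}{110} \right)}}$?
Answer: $- \frac{14962}{1677059} \approx -0.0089216$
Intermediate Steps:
$z{\left(q \right)} = \frac{-247 + q}{2 q}$
$\frac{1}{z{\left(\frac{65}{124} + \frac{63}{110} \right)}} = \frac{1}{\frac{1}{2} \frac{1}{\frac{65}{124} + \frac{63}{110}} \left(-247 + \left(\frac{65}{124} + \frac{63}{110}\right)\right)} = \frac{1}{\frac{1}{2} \frac{1}{\frac{7481}{6820}} \left(-247 + \frac{7481}{6820}\right)} = \frac{1}{\frac{1}{2} \cdot \frac{6820}{7481} \left(- \frac{1677059}{6820}\right)} = \frac{1}{- \frac{1677059}{14962}} = - \frac{14962}{1677059}$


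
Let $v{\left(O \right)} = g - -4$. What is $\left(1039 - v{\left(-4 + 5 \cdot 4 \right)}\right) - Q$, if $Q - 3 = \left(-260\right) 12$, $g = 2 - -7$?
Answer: $4143$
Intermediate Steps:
$g = 9$ ($g = 2 + 7 = 9$)
$v{\left(O \right)} = 13$ ($v{\left(O \right)} = 9 - -4 = 9 + 4 = 13$)
$Q = -3117$ ($Q = 3 - 3120 = -3117$)
$\left(1039 - v{\left(-4 + 5 \cdot 4 \right)}\right) - Q = \left(1039 - 13\right) - -3117 = \left(1039 - 13\right) + 3117 = 1026 + 3117 = 4143$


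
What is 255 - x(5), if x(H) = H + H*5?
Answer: 225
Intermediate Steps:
x(H) = 6*H (x(H) = H + 5*H = 6*H)
255 - x(5) = 255 - 6*5 = 255 - 1*30 = 255 - 30 = 225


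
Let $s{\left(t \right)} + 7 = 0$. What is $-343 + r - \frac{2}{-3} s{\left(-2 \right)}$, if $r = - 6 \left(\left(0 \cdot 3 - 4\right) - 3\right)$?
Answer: $-539$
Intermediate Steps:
$s{\left(t \right)} = -7$ ($s{\left(t \right)} = -7 + 0 = -7$)
$r = 42$ ($r = - 6 \left(\left(0 - 4\right) - 3\right) = - 6 \left(-4 - 3\right) = \left(-6\right) \left(-7\right) = 42$)
$-343 + r - \frac{2}{-3} s{\left(-2 \right)} = -343 + 42 - \frac{2}{-3} \left(-7\right) = -343 + 42 \left(-2\right) \left(- \frac{1}{3}\right) \left(-7\right) = -343 + 42 \cdot \frac{2}{3} \left(-7\right) = -343 + 42 \left(- \frac{14}{3}\right) = -343 - 196 = -539$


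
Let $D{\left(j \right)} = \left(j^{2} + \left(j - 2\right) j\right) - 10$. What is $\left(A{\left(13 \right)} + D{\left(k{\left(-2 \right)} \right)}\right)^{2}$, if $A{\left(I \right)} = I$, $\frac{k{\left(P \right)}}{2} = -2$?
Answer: $1849$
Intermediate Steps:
$k{\left(P \right)} = -4$ ($k{\left(P \right)} = 2 \left(-2\right) = -4$)
$D{\left(j \right)} = -10 + j^{2} + j \left(-2 + j\right)$ ($D{\left(j \right)} = \left(j^{2} + \left(-2 + j\right) j\right) - 10 = \left(j^{2} + j \left(-2 + j\right)\right) - 10 = -10 + j^{2} + j \left(-2 + j\right)$)
$\left(A{\left(13 \right)} + D{\left(k{\left(-2 \right)} \right)}\right)^{2} = \left(13 - \left(2 - 32\right)\right)^{2} = \left(13 + \left(-10 + 8 + 2 \cdot 16\right)\right)^{2} = \left(13 + \left(-10 + 8 + 32\right)\right)^{2} = \left(13 + 30\right)^{2} = 43^{2} = 1849$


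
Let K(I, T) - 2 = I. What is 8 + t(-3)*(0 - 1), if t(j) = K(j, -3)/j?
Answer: 23/3 ≈ 7.6667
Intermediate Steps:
K(I, T) = 2 + I
t(j) = (2 + j)/j
8 + t(-3)*(0 - 1) = 8 + ((2 - 3)/(-3))*(0 - 1) = 8 - 1/3*(-1)*(-1) = 8 + (1/3)*(-1) = 8 - 1/3 = 23/3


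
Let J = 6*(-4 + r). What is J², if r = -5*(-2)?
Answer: 1296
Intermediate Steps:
r = 10
J = 36 (J = 6*(-4 + 10) = 6*6 = 36)
J² = 36² = 1296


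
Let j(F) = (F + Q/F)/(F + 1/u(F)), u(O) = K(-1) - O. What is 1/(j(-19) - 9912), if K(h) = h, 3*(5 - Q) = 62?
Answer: -6479/64213632 ≈ -0.00010090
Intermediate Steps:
Q = -47/3 (Q = 5 - 1/3*62 = 5 - 62/3 = -47/3 ≈ -15.667)
u(O) = -1 - O
j(F) = (F - 47/(3*F))/(F + 1/(-1 - F))
1/(j(-19) - 9912) = 1/((1/3)*(1 - 19)*(-47 + 3*(-19)**2)/(-19*(-1 - 19*(1 - 19))) - 9912) = 1/((1/3)*(-1/19)*(-18)*(-47 + 3*361)/(-1 - 19*(-18)) - 9912) = 1/((1/3)*(-1/19)*(-18)*(-47 + 1083)/(-1 + 342) - 9912) = 1/((1/3)*(-1/19)*(-18)*1036/341 - 9912) = 1/((1/3)*(-1/19)*(1/341)*(-18)*1036 - 9912) = 1/(6216/6479 - 9912) = 1/(-64213632/6479) = -6479/64213632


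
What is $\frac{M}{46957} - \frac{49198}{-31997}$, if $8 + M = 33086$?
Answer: $\frac{3368587252}{1502483129} \approx 2.242$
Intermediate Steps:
$M = 33078$ ($M = -8 + 33086 = 33078$)
$\frac{M}{46957} - \frac{49198}{-31997} = \frac{33078}{46957} - \frac{49198}{-31997} = 33078 \cdot \frac{1}{46957} - - \frac{49198}{31997} = \frac{33078}{46957} + \frac{49198}{31997} = \frac{3368587252}{1502483129}$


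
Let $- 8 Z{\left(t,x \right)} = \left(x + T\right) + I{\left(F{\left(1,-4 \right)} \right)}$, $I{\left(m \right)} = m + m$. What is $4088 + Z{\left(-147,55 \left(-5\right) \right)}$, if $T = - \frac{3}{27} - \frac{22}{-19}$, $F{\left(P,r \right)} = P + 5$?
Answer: $\frac{2818589}{684} \approx 4120.7$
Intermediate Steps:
$F{\left(P,r \right)} = 5 + P$
$T = \frac{179}{171}$ ($T = \left(-3\right) \frac{1}{27} - - \frac{22}{19} = - \frac{1}{9} + \frac{22}{19} = \frac{179}{171} \approx 1.0468$)
$I{\left(m \right)} = 2 m$
$Z{\left(t,x \right)} = - \frac{2231}{1368} - \frac{x}{8}$ ($Z{\left(t,x \right)} = - \frac{\left(x + \frac{179}{171}\right) + 2 \left(5 + 1\right)}{8} = - \frac{\left(\frac{179}{171} + x\right) + 2 \cdot 6}{8} = - \frac{\left(\frac{179}{171} + x\right) + 12}{8} = - \frac{\frac{2231}{171} + x}{8} = - \frac{2231}{1368} - \frac{x}{8}$)
$4088 + Z{\left(-147,55 \left(-5\right) \right)} = 4088 - \left(\frac{2231}{1368} + \frac{55 \left(-5\right)}{8}\right) = 4088 - - \frac{22397}{684} = 4088 + \left(- \frac{2231}{1368} + \frac{275}{8}\right) = 4088 + \frac{22397}{684} = \frac{2818589}{684}$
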